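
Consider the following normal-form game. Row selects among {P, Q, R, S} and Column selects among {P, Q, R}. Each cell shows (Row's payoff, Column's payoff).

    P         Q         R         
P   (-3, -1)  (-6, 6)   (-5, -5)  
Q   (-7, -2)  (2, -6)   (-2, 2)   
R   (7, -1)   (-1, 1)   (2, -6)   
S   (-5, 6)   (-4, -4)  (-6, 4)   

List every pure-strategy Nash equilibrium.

None

Find each player's best response to every opponent strategy; NE are the intersections.
Row's best responses — vs P: R (payoff 7); vs Q: Q (payoff 2); vs R: R (payoff 2).
Column's best responses — vs P: Q (payoff 6); vs Q: R (payoff 2); vs R: Q (payoff 1); vs S: P (payoff 6).
No cell has both players best-responding. For instance, Row's best reply to P is R, but against R Column prefers Q over P.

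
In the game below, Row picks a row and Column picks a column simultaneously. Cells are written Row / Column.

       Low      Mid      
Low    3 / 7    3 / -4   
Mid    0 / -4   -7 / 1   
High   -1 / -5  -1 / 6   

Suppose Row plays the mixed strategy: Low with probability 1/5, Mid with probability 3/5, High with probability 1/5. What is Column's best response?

Column's best reply maximizes expected payoff against the mix.
Low: (1/5)·7 + (3/5)·(-4) + (1/5)·(-5) = -2
Mid: (1/5)·(-4) + (3/5)·1 + (1/5)·6 = 1
Highest expected payoff is 1, from Mid.

Mid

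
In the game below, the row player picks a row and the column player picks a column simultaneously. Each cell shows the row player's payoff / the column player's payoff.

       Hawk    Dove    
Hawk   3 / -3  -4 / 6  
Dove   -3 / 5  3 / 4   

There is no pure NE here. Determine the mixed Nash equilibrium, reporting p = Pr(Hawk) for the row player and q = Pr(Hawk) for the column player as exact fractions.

p = 1/10, q = 7/13

Each player's mixing probability is pinned down by making the *other* player indifferent.
The column player indifferent between Hawk and Dove: p·(-3) + (1−p)·5 = p·6 + (1−p)·4 ⟹ 5 + (-8)p = 4 + 2p ⟹ p = 1/10.
The row player indifferent between Hawk and Dove: q·3 + (1−q)·(-4) = q·(-3) + (1−q)·3 ⟹ (-4) + 7q = 3 + (-6)q ⟹ q = 7/13.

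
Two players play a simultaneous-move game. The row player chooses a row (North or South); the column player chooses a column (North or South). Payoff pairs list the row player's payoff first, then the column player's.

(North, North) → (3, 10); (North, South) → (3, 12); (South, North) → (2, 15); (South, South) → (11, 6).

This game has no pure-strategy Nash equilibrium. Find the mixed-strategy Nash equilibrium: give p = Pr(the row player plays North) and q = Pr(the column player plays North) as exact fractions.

p = 9/11, q = 8/9

Each player's mixing probability is pinned down by making the *other* player indifferent.
The column player indifferent between North and South: p·10 + (1−p)·15 = p·12 + (1−p)·6 ⟹ 15 + (-5)p = 6 + 6p ⟹ p = 9/11.
The row player indifferent between North and South: q·3 + (1−q)·3 = q·2 + (1−q)·11 ⟹ 3 + 0q = 11 + (-9)q ⟹ q = 8/9.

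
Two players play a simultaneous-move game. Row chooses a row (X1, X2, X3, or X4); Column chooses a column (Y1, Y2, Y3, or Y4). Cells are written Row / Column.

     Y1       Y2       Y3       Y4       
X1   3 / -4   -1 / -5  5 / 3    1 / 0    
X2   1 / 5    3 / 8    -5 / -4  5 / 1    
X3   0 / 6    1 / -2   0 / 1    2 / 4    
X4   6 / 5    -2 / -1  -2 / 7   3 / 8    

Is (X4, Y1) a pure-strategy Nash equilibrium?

No

Holding Column at Y1: Row gets 6 from X4, versus 3 from X1, 1 from X2, 0 from X3. No profitable deviation for Row.
Holding Row at X4: Column gets 5 from Y1 but could get 8 by switching to Y4. Column has a profitable deviation.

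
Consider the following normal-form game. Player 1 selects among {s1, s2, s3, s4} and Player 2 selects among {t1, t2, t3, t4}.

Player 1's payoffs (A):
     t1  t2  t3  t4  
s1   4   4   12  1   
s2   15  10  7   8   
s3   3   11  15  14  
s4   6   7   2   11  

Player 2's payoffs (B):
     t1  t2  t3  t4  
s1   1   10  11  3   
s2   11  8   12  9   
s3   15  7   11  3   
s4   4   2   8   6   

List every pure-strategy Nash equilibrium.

None

A profile is a Nash equilibrium when each player is best-responding to the other.
Player 1's best responses — vs t1: s2 (payoff 15); vs t2: s3 (payoff 11); vs t3: s3 (payoff 15); vs t4: s3 (payoff 14).
Player 2's best responses — vs s1: t3 (payoff 11); vs s2: t3 (payoff 12); vs s3: t1 (payoff 15); vs s4: t3 (payoff 8).
No cell has both players best-responding. For instance, Player 1's best reply to t2 is s3, but against s3 Player 2 prefers t1 over t2.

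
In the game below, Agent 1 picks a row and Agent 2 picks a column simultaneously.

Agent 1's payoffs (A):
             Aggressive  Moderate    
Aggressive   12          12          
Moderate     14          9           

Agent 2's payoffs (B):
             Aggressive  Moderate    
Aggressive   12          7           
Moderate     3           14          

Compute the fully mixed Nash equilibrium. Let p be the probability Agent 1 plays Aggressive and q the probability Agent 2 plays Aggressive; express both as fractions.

p = 11/16, q = 3/5

In a mixed NE each player is indifferent between their pure strategies, so the opponent's mix sets the indifference.
Agent 2 indifferent between Aggressive and Moderate: p·12 + (1−p)·3 = p·7 + (1−p)·14 ⟹ 3 + 9p = 14 + (-7)p ⟹ p = 11/16.
Agent 1 indifferent between Aggressive and Moderate: q·12 + (1−q)·12 = q·14 + (1−q)·9 ⟹ 12 + 0q = 9 + 5q ⟹ q = 3/5.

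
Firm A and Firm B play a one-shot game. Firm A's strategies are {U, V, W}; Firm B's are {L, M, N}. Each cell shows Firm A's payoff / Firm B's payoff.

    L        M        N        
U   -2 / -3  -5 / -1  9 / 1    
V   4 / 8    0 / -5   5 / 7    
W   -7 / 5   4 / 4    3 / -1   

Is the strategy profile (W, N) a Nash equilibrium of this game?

No

Holding Firm B at N: Firm A gets 3 from W but could get 9 by switching to U. Firm A has a profitable deviation.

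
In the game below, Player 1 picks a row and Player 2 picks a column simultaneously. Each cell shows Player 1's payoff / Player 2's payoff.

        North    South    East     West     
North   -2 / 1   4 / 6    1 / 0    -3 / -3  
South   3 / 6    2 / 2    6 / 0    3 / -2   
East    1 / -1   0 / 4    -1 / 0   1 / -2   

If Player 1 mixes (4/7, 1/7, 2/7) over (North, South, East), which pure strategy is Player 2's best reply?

Compute Player 2's expected payoff from each pure strategy against the given mix.
North: (4/7)·1 + (1/7)·6 + (2/7)·(-1) = 8/7
South: (4/7)·6 + (1/7)·2 + (2/7)·4 = 34/7
East: (4/7)·0 + (1/7)·0 + (2/7)·0 = 0
West: (4/7)·(-3) + (1/7)·(-2) + (2/7)·(-2) = -18/7
Highest expected payoff is 34/7, from South.

South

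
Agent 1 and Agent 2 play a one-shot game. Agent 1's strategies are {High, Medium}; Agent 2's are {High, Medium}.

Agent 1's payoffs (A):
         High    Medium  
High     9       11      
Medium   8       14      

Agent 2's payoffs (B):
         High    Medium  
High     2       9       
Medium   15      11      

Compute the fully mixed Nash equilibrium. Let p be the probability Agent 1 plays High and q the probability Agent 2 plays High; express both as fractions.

In a mixed NE each player is indifferent between their pure strategies, so the opponent's mix sets the indifference.
Agent 2 indifferent between High and Medium: p·2 + (1−p)·15 = p·9 + (1−p)·11 ⟹ 15 + (-13)p = 11 + (-2)p ⟹ p = 4/11.
Agent 1 indifferent between High and Medium: q·9 + (1−q)·11 = q·8 + (1−q)·14 ⟹ 11 + (-2)q = 14 + (-6)q ⟹ q = 3/4.

p = 4/11, q = 3/4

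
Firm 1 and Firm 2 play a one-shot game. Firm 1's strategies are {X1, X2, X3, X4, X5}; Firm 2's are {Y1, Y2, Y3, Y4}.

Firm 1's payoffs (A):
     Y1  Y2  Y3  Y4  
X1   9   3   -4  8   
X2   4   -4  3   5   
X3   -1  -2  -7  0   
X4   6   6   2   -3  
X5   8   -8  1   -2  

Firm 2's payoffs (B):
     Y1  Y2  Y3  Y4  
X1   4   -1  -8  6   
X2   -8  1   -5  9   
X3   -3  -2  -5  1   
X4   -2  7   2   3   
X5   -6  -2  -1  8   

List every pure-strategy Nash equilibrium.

(X1, Y4) and (X4, Y2)

A profile is a Nash equilibrium when each player is best-responding to the other.
Firm 1's best responses — vs Y1: X1 (payoff 9); vs Y2: X4 (payoff 6); vs Y3: X2 (payoff 3); vs Y4: X1 (payoff 8).
Firm 2's best responses — vs X1: Y4 (payoff 6); vs X2: Y4 (payoff 9); vs X3: Y4 (payoff 1); vs X4: Y2 (payoff 7); vs X5: Y4 (payoff 8).
Mutual best responses occur at (X1, Y4) and (X4, Y2); at each, neither player gains by switching.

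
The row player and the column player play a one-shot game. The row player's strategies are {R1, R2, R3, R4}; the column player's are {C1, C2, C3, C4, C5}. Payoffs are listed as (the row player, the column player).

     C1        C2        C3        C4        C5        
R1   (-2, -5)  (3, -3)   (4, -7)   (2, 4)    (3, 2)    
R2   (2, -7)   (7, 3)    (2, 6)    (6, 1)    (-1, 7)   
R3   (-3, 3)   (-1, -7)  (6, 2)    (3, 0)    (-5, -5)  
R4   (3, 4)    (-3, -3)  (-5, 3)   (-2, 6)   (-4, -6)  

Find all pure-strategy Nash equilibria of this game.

A profile is a Nash equilibrium when each player is best-responding to the other.
The row player's best responses — vs C1: R4 (payoff 3); vs C2: R2 (payoff 7); vs C3: R3 (payoff 6); vs C4: R2 (payoff 6); vs C5: R1 (payoff 3).
The column player's best responses — vs R1: C4 (payoff 4); vs R2: C5 (payoff 7); vs R3: C1 (payoff 3); vs R4: C4 (payoff 6).
No cell has both players best-responding. For instance, the row player's best reply to C3 is R3, but against R3 the column player prefers C1 over C3.

There is no pure-strategy Nash equilibrium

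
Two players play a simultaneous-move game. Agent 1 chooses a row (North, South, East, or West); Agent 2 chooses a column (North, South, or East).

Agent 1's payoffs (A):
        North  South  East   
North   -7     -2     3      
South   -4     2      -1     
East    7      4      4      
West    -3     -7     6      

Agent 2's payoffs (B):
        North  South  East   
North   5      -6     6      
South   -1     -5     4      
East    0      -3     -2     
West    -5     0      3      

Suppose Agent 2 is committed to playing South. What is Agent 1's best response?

With Agent 2 fixed at South, Agent 1's payoffs are: North → -2, South → 2, East → 4, West → -7.
The maximum is 4, achieved by East.

East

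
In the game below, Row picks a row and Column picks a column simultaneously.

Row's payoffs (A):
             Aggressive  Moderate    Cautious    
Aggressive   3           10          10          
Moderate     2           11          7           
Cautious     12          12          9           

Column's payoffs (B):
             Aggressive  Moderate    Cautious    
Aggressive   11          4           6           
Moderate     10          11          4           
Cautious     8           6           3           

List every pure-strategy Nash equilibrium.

(Cautious, Aggressive)

A profile is a Nash equilibrium when each player is best-responding to the other.
Row's best responses — vs Aggressive: Cautious (payoff 12); vs Moderate: Cautious (payoff 12); vs Cautious: Aggressive (payoff 10).
Column's best responses — vs Aggressive: Aggressive (payoff 11); vs Moderate: Moderate (payoff 11); vs Cautious: Aggressive (payoff 8).
The only mutual best response is (Cautious, Aggressive); neither player gains by switching there.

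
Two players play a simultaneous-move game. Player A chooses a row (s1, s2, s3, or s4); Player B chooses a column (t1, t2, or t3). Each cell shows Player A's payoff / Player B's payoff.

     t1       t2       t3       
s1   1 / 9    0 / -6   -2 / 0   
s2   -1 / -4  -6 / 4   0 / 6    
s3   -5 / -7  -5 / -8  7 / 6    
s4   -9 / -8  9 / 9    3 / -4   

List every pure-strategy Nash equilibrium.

Find each player's best response to every opponent strategy; NE are the intersections.
Player A's best responses — vs t1: s1 (payoff 1); vs t2: s4 (payoff 9); vs t3: s3 (payoff 7).
Player B's best responses — vs s1: t1 (payoff 9); vs s2: t3 (payoff 6); vs s3: t3 (payoff 6); vs s4: t2 (payoff 9).
Mutual best responses occur at (s1, t1), (s3, t3), and (s4, t2); at each, neither player gains by switching.

(s1, t1), (s3, t3), and (s4, t2)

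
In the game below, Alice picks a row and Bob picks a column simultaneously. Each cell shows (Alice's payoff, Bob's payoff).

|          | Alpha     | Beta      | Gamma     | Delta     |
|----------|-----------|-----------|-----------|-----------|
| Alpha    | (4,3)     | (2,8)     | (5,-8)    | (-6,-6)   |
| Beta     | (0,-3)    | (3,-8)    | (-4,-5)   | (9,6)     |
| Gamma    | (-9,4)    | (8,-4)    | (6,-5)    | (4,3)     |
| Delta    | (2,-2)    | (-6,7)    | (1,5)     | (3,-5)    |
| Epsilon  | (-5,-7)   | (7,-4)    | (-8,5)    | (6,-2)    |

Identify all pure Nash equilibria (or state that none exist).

(Beta, Delta)

Check mutual best responses: a cell is a NE iff neither player can gain by unilaterally deviating.
Alice's best responses — vs Alpha: Alpha (payoff 4); vs Beta: Gamma (payoff 8); vs Gamma: Gamma (payoff 6); vs Delta: Beta (payoff 9).
Bob's best responses — vs Alpha: Beta (payoff 8); vs Beta: Delta (payoff 6); vs Gamma: Alpha (payoff 4); vs Delta: Beta (payoff 7); vs Epsilon: Gamma (payoff 5).
The only mutual best response is (Beta, Delta); neither player gains by switching there.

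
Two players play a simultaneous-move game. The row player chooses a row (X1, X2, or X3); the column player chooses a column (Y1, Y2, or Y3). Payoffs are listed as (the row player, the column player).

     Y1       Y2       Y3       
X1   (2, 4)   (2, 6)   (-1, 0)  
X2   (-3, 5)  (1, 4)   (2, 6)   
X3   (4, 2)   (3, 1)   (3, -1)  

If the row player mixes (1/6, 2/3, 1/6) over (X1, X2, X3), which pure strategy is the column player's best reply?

Y1

Compute the column player's expected payoff from each pure strategy against the given mix.
Y1: (1/6)·4 + (2/3)·5 + (1/6)·2 = 13/3
Y2: (1/6)·6 + (2/3)·4 + (1/6)·1 = 23/6
Y3: (1/6)·0 + (2/3)·6 + (1/6)·(-1) = 23/6
Highest expected payoff is 13/3, from Y1.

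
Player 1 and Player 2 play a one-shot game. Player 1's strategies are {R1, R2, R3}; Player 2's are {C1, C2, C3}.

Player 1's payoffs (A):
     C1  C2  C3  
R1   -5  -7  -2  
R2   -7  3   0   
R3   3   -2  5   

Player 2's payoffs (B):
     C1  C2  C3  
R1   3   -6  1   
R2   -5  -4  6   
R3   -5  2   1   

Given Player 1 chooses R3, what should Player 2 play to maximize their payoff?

C2

With Player 1 fixed at R3, Player 2's payoffs are: C1 → -5, C2 → 2, C3 → 1.
The maximum is 2, achieved by C2.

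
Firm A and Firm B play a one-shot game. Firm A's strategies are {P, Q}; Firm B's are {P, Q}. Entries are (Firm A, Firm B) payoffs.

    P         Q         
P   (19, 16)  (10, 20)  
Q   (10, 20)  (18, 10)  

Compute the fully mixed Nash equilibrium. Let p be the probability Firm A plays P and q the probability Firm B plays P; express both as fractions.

p = 5/7, q = 8/17

In a mixed NE each player is indifferent between their pure strategies, so the opponent's mix sets the indifference.
Firm B indifferent between P and Q: p·16 + (1−p)·20 = p·20 + (1−p)·10 ⟹ 20 + (-4)p = 10 + 10p ⟹ p = 5/7.
Firm A indifferent between P and Q: q·19 + (1−q)·10 = q·10 + (1−q)·18 ⟹ 10 + 9q = 18 + (-8)q ⟹ q = 8/17.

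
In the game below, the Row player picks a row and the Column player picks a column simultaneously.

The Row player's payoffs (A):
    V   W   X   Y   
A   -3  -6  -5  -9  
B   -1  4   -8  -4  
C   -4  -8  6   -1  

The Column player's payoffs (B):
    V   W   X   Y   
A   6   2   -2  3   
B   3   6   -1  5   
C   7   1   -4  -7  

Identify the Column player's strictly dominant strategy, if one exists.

A strategy is strictly dominant if it gives the Column player a strictly higher payoff than every other strategy, against every choice by the opponent.
V is not dominant: against B, W gives 6 > 3.
W is not dominant: against A, V gives 6 > 2.
X is not dominant: against A, V gives 6 > -2.
Y is not dominant: against A, V gives 6 > 3.
No single strategy is best against every opponent action.

None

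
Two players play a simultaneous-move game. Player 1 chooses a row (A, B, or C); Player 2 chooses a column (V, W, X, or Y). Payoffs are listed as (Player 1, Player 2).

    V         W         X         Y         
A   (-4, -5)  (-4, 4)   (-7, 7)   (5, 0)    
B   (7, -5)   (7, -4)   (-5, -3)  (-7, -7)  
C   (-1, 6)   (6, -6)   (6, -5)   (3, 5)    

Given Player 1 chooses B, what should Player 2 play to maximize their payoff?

With Player 1 fixed at B, Player 2's payoffs are: V → -5, W → -4, X → -3, Y → -7.
The maximum is -3, achieved by X.

X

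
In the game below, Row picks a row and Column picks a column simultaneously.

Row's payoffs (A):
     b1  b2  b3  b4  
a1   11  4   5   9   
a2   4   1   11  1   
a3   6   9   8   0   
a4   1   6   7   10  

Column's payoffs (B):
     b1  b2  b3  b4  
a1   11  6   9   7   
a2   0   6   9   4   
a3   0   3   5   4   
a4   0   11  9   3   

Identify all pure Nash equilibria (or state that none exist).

Find each player's best response to every opponent strategy; NE are the intersections.
Row's best responses — vs b1: a1 (payoff 11); vs b2: a3 (payoff 9); vs b3: a2 (payoff 11); vs b4: a4 (payoff 10).
Column's best responses — vs a1: b1 (payoff 11); vs a2: b3 (payoff 9); vs a3: b3 (payoff 5); vs a4: b2 (payoff 11).
Mutual best responses occur at (a1, b1) and (a2, b3); at each, neither player gains by switching.

(a1, b1) and (a2, b3)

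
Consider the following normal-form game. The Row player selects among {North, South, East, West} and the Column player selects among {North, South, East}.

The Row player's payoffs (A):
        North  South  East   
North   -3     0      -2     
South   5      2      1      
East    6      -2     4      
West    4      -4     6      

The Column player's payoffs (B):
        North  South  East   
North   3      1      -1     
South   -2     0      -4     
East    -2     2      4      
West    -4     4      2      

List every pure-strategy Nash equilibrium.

Find each player's best response to every opponent strategy; NE are the intersections.
The Row player's best responses — vs North: East (payoff 6); vs South: South (payoff 2); vs East: West (payoff 6).
The Column player's best responses — vs North: North (payoff 3); vs South: South (payoff 0); vs East: East (payoff 4); vs West: South (payoff 4).
The only mutual best response is (South, South); neither player gains by switching there.

(South, South)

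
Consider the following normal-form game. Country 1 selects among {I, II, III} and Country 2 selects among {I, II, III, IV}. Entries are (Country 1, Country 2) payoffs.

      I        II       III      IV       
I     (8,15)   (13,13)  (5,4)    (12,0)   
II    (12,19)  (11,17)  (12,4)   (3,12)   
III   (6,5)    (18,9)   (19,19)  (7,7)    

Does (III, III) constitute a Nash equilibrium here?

Holding Country 2 at III: Country 1 gets 19 from III, versus 5 from I, 12 from II. No profitable deviation for Country 1.
Holding Country 1 at III: Country 2 gets 19 from III, versus 5 from I, 9 from II, 7 from IV. No profitable deviation for Country 2 either.

Yes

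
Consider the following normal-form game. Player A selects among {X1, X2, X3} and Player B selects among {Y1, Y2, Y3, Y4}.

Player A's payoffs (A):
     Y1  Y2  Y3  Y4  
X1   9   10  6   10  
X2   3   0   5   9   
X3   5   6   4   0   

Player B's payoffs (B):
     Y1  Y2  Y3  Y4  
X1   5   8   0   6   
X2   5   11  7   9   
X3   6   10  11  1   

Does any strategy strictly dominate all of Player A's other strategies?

A strategy is strictly dominant if it gives Player A a strictly higher payoff than every other strategy, against every choice by the opponent.
X1 strictly dominates: vs Y1: 9 > each of {3, 5}; vs Y2: 10 > each of {0, 6}; vs Y3: 6 > each of {5, 4}; vs Y4: 10 > each of {9, 0}.

X1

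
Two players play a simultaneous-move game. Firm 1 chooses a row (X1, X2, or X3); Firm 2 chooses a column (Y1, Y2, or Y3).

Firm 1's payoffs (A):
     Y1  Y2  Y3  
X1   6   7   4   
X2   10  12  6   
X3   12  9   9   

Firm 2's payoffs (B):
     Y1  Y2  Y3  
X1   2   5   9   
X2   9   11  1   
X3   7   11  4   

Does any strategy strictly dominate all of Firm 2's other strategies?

Check whether one of Firm 2's strategies beats all alternatives regardless of what the opponent does.
Y1 is not dominant: against X1, Y2 gives 5 > 2.
Y2 is not dominant: against X1, Y3 gives 9 > 5.
Y3 is not dominant: against X2, Y1 gives 9 > 1.
No single strategy is best against every opponent action.

No strictly dominant strategy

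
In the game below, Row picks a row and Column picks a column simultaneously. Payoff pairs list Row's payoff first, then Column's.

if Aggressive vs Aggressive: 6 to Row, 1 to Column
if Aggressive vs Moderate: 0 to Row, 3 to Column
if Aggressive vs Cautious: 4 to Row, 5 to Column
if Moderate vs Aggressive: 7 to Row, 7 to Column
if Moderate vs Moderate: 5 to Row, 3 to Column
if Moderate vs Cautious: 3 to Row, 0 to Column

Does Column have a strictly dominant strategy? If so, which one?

Check whether one of Column's strategies beats all alternatives regardless of what the opponent does.
Aggressive is not dominant: against Aggressive, Moderate gives 3 > 1.
Moderate is not dominant: against Aggressive, Cautious gives 5 > 3.
Cautious is not dominant: against Moderate, Aggressive gives 7 > 0.
No single strategy is best against every opponent action.

None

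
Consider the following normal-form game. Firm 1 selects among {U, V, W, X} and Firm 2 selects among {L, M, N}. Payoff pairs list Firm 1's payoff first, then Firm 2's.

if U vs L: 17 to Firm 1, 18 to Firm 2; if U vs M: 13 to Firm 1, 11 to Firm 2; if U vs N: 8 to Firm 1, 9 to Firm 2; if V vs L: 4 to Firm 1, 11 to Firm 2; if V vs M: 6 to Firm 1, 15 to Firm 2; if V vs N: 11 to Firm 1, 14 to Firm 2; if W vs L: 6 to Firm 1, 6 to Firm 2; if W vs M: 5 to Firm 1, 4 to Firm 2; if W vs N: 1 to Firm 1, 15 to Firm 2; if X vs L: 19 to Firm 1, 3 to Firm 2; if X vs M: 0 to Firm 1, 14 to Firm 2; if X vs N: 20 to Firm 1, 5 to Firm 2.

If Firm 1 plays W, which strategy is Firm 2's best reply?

N

With Firm 1 fixed at W, Firm 2's payoffs are: L → 6, M → 4, N → 15.
The maximum is 15, achieved by N.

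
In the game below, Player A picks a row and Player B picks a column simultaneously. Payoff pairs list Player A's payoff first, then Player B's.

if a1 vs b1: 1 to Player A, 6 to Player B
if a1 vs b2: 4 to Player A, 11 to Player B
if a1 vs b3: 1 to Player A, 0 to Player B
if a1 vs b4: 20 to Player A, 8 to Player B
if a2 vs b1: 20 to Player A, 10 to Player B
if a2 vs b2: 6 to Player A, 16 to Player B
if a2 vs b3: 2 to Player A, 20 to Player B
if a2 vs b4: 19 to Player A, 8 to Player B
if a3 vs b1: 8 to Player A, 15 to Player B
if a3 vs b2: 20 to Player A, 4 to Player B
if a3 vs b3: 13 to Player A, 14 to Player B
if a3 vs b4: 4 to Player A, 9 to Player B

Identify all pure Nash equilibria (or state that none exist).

Find each player's best response to every opponent strategy; NE are the intersections.
Player A's best responses — vs b1: a2 (payoff 20); vs b2: a3 (payoff 20); vs b3: a3 (payoff 13); vs b4: a1 (payoff 20).
Player B's best responses — vs a1: b2 (payoff 11); vs a2: b3 (payoff 20); vs a3: b1 (payoff 15).
No cell has both players best-responding. For instance, Player A's best reply to b3 is a3, but against a3 Player B prefers b1 over b3.

None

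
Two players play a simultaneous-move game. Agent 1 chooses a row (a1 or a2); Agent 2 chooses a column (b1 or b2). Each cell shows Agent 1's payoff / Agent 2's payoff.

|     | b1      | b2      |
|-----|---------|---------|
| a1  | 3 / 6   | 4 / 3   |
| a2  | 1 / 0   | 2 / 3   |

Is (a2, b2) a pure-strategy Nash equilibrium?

No

Holding Agent 2 at b2: Agent 1 gets 2 from a2 but could get 4 by switching to a1. Agent 1 has a profitable deviation.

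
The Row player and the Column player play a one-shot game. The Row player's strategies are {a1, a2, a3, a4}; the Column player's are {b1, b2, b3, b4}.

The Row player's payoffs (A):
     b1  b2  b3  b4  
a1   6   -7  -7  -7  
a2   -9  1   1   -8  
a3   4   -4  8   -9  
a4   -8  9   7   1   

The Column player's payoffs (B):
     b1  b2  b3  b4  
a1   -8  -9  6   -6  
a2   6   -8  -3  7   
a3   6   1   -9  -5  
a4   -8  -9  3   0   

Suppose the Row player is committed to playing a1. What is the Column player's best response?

b3

With the Row player fixed at a1, the Column player's payoffs are: b1 → -8, b2 → -9, b3 → 6, b4 → -6.
The maximum is 6, achieved by b3.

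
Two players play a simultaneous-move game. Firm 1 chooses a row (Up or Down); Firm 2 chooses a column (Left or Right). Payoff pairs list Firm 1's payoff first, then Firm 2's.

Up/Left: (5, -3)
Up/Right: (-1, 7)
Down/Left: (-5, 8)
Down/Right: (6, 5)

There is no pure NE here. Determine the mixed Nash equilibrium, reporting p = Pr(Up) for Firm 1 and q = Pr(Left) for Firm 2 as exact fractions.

In a mixed NE each player is indifferent between their pure strategies, so the opponent's mix sets the indifference.
Firm 2 indifferent between Left and Right: p·(-3) + (1−p)·8 = p·7 + (1−p)·5 ⟹ 8 + (-11)p = 5 + 2p ⟹ p = 3/13.
Firm 1 indifferent between Up and Down: q·5 + (1−q)·(-1) = q·(-5) + (1−q)·6 ⟹ (-1) + 6q = 6 + (-11)q ⟹ q = 7/17.

p = 3/13, q = 7/17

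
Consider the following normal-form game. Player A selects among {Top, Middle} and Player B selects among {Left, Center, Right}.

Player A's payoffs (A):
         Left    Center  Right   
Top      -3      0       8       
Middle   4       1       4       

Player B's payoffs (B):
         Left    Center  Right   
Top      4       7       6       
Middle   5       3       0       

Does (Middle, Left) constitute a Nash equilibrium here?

Yes

Holding Player B at Left: Player A gets 4 from Middle, versus -3 from Top. No profitable deviation for Player A.
Holding Player A at Middle: Player B gets 5 from Left, versus 3 from Center, 0 from Right. No profitable deviation for Player B either.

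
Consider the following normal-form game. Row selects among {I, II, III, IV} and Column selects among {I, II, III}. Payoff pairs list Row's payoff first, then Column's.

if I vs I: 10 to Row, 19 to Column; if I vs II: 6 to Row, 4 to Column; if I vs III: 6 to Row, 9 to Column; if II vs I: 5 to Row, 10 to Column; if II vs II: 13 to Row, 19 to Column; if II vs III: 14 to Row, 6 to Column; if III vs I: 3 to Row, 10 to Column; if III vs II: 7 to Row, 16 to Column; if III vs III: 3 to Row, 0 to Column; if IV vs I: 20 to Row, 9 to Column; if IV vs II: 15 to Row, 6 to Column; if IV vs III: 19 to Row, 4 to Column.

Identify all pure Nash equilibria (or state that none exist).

(IV, I)

Find each player's best response to every opponent strategy; NE are the intersections.
Row's best responses — vs I: IV (payoff 20); vs II: IV (payoff 15); vs III: IV (payoff 19).
Column's best responses — vs I: I (payoff 19); vs II: II (payoff 19); vs III: II (payoff 16); vs IV: I (payoff 9).
The only mutual best response is (IV, I); neither player gains by switching there.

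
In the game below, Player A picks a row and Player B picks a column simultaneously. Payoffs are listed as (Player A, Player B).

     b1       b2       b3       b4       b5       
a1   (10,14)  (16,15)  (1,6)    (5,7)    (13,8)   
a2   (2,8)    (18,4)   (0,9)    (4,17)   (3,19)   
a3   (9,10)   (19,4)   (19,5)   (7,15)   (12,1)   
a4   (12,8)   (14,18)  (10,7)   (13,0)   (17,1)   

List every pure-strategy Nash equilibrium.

There is no pure-strategy Nash equilibrium

Find each player's best response to every opponent strategy; NE are the intersections.
Player A's best responses — vs b1: a4 (payoff 12); vs b2: a3 (payoff 19); vs b3: a3 (payoff 19); vs b4: a4 (payoff 13); vs b5: a4 (payoff 17).
Player B's best responses — vs a1: b2 (payoff 15); vs a2: b5 (payoff 19); vs a3: b4 (payoff 15); vs a4: b2 (payoff 18).
No cell has both players best-responding. For instance, Player A's best reply to b2 is a3, but against a3 Player B prefers b4 over b2.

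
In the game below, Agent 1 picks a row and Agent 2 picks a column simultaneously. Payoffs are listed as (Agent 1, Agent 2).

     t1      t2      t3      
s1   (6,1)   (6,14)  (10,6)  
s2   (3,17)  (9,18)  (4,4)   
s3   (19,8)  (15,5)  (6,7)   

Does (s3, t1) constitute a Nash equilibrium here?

Holding Agent 2 at t1: Agent 1 gets 19 from s3, versus 6 from s1, 3 from s2. No profitable deviation for Agent 1.
Holding Agent 1 at s3: Agent 2 gets 8 from t1, versus 5 from t2, 7 from t3. No profitable deviation for Agent 2 either.

Yes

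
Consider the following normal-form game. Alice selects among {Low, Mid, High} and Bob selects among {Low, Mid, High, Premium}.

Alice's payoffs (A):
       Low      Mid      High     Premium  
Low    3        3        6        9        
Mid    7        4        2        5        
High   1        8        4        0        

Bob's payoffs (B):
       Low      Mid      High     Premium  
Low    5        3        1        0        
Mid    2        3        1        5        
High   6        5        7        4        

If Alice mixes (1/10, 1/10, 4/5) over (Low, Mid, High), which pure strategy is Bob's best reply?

Compute Bob's expected payoff from each pure strategy against the given mix.
Low: (1/10)·5 + (1/10)·2 + (4/5)·6 = 11/2
Mid: (1/10)·3 + (1/10)·3 + (4/5)·5 = 23/5
High: (1/10)·1 + (1/10)·1 + (4/5)·7 = 29/5
Premium: (1/10)·0 + (1/10)·5 + (4/5)·4 = 37/10
Highest expected payoff is 29/5, from High.

High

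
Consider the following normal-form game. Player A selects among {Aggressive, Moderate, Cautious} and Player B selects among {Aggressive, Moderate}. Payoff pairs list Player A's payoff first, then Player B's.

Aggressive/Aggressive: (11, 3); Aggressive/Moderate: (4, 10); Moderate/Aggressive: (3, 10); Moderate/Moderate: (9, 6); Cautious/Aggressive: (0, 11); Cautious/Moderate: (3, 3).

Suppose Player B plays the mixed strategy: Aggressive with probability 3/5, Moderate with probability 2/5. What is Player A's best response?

Player A's best reply maximizes expected payoff against the mix.
Aggressive: (3/5)·11 + (2/5)·4 = 41/5
Moderate: (3/5)·3 + (2/5)·9 = 27/5
Cautious: (3/5)·0 + (2/5)·3 = 6/5
Highest expected payoff is 41/5, from Aggressive.

Aggressive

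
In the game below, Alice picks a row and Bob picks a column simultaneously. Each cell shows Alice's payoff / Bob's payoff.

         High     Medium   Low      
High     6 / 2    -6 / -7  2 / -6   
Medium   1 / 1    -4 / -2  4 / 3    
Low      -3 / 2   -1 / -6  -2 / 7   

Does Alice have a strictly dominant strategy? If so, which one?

A strategy is strictly dominant if it gives Alice a strictly higher payoff than every other strategy, against every choice by the opponent.
High is not dominant: against Medium, Medium gives -4 > -6.
Medium is not dominant: against High, High gives 6 > 1.
Low is not dominant: against High, High gives 6 > -3.
No single strategy is best against every opponent action.

None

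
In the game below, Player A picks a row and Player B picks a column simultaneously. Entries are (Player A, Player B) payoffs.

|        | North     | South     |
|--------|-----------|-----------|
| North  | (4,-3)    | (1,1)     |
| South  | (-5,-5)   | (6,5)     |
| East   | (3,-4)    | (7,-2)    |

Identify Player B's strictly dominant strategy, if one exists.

A strategy is strictly dominant if it gives Player B a strictly higher payoff than every other strategy, against every choice by the opponent.
South strictly dominates: vs North: 1 > -3; vs South: 5 > -5; vs East: -2 > -4.

South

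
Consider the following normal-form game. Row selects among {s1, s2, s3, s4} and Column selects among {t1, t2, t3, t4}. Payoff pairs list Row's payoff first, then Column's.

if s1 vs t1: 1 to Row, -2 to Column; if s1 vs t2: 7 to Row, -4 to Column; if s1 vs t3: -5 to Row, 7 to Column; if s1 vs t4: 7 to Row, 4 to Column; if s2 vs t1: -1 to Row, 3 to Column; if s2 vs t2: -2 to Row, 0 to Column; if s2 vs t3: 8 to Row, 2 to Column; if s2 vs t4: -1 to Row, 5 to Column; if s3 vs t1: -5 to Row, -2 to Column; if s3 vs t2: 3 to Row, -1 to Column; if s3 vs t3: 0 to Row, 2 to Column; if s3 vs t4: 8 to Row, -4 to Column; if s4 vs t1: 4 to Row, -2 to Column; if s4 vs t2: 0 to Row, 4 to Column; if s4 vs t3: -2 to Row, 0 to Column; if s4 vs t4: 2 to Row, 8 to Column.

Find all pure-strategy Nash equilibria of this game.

There is no pure-strategy Nash equilibrium

Find each player's best response to every opponent strategy; NE are the intersections.
Row's best responses — vs t1: s4 (payoff 4); vs t2: s1 (payoff 7); vs t3: s2 (payoff 8); vs t4: s3 (payoff 8).
Column's best responses — vs s1: t3 (payoff 7); vs s2: t4 (payoff 5); vs s3: t3 (payoff 2); vs s4: t4 (payoff 8).
No cell has both players best-responding. For instance, Row's best reply to t1 is s4, but against s4 Column prefers t4 over t1.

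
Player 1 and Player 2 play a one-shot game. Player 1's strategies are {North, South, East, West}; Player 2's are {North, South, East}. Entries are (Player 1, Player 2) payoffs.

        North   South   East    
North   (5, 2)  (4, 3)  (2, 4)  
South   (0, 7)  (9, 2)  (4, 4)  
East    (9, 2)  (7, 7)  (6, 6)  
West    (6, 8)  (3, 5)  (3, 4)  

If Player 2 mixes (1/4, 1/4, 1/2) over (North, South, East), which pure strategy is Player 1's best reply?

East

Player 1's best reply maximizes expected payoff against the mix.
North: (1/4)·5 + (1/4)·4 + (1/2)·2 = 13/4
South: (1/4)·0 + (1/4)·9 + (1/2)·4 = 17/4
East: (1/4)·9 + (1/4)·7 + (1/2)·6 = 7
West: (1/4)·6 + (1/4)·3 + (1/2)·3 = 15/4
Highest expected payoff is 7, from East.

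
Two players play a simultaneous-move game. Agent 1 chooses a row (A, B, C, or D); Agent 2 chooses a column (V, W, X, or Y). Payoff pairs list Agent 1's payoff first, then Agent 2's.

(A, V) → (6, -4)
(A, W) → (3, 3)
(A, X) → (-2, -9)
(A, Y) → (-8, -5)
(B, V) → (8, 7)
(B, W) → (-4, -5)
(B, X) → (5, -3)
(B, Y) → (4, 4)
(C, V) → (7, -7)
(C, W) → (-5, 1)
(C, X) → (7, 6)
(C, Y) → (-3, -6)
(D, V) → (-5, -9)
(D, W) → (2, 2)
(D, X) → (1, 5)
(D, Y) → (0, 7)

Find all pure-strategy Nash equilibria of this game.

(A, W), (B, V), and (C, X)

Find each player's best response to every opponent strategy; NE are the intersections.
Agent 1's best responses — vs V: B (payoff 8); vs W: A (payoff 3); vs X: C (payoff 7); vs Y: B (payoff 4).
Agent 2's best responses — vs A: W (payoff 3); vs B: V (payoff 7); vs C: X (payoff 6); vs D: Y (payoff 7).
Mutual best responses occur at (A, W), (B, V), and (C, X); at each, neither player gains by switching.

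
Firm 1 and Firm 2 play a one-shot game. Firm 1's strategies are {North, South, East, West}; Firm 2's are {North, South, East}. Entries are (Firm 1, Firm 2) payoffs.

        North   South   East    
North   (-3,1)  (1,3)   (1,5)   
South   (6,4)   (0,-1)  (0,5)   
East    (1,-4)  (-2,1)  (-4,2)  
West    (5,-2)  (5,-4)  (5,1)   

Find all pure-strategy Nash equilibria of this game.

(West, East)

A profile is a Nash equilibrium when each player is best-responding to the other.
Firm 1's best responses — vs North: South (payoff 6); vs South: West (payoff 5); vs East: West (payoff 5).
Firm 2's best responses — vs North: East (payoff 5); vs South: East (payoff 5); vs East: East (payoff 2); vs West: East (payoff 1).
The only mutual best response is (West, East); neither player gains by switching there.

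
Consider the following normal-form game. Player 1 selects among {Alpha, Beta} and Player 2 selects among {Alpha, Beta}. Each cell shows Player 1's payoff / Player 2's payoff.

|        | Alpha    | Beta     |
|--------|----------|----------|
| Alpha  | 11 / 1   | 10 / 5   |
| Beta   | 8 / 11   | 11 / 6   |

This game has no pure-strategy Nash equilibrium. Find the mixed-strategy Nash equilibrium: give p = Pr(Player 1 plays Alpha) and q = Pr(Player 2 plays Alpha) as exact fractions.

p = 5/9, q = 1/4

In a mixed NE each player is indifferent between their pure strategies, so the opponent's mix sets the indifference.
Player 2 indifferent between Alpha and Beta: p·1 + (1−p)·11 = p·5 + (1−p)·6 ⟹ 11 + (-10)p = 6 + (-1)p ⟹ p = 5/9.
Player 1 indifferent between Alpha and Beta: q·11 + (1−q)·10 = q·8 + (1−q)·11 ⟹ 10 + 1q = 11 + (-3)q ⟹ q = 1/4.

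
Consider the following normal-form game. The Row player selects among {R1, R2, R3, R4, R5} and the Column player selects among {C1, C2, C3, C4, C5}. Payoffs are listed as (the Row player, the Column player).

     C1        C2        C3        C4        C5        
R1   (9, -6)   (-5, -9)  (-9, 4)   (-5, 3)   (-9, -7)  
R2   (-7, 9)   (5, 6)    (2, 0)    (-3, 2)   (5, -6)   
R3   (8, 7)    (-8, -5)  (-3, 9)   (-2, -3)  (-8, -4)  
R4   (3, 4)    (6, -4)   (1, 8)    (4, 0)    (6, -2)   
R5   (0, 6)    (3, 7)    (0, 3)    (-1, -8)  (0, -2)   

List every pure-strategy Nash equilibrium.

There is no pure-strategy Nash equilibrium

Find each player's best response to every opponent strategy; NE are the intersections.
The Row player's best responses — vs C1: R1 (payoff 9); vs C2: R4 (payoff 6); vs C3: R2 (payoff 2); vs C4: R4 (payoff 4); vs C5: R4 (payoff 6).
The Column player's best responses — vs R1: C3 (payoff 4); vs R2: C1 (payoff 9); vs R3: C3 (payoff 9); vs R4: C3 (payoff 8); vs R5: C2 (payoff 7).
No cell has both players best-responding. For instance, the Row player's best reply to C5 is R4, but against R4 the Column player prefers C3 over C5.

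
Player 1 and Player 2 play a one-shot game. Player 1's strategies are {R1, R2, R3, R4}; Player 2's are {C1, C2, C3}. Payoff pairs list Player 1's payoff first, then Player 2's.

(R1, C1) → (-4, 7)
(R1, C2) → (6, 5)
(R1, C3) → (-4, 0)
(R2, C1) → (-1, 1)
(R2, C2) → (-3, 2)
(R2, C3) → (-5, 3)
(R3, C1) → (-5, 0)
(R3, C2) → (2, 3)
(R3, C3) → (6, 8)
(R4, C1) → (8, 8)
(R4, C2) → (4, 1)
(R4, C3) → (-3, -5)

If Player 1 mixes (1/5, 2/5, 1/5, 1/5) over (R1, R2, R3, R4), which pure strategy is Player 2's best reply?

Player 2's best reply maximizes expected payoff against the mix.
C1: (1/5)·7 + (2/5)·1 + (1/5)·0 + (1/5)·8 = 17/5
C2: (1/5)·5 + (2/5)·2 + (1/5)·3 + (1/5)·1 = 13/5
C3: (1/5)·0 + (2/5)·3 + (1/5)·8 + (1/5)·(-5) = 9/5
Highest expected payoff is 17/5, from C1.

C1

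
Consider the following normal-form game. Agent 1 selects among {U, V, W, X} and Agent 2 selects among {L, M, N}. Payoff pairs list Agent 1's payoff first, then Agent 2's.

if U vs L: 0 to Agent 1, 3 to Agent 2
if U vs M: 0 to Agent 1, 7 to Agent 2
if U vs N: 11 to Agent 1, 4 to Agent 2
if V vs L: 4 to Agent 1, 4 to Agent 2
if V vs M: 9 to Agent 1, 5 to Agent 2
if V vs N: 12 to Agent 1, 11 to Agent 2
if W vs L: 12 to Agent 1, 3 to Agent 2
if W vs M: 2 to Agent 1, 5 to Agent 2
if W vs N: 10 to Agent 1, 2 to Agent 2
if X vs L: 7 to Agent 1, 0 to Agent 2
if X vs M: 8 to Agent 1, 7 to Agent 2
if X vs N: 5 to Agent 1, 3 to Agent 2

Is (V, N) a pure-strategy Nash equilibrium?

Holding Agent 2 at N: Agent 1 gets 12 from V, versus 11 from U, 10 from W, 5 from X. No profitable deviation for Agent 1.
Holding Agent 1 at V: Agent 2 gets 11 from N, versus 4 from L, 5 from M. No profitable deviation for Agent 2 either.

Yes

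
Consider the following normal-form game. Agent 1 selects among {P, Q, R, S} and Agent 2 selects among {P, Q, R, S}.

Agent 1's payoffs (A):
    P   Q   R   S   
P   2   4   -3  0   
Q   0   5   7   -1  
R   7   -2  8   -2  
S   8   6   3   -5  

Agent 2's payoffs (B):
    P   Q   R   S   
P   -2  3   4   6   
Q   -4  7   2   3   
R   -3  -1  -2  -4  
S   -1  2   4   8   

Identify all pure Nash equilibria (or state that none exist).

Find each player's best response to every opponent strategy; NE are the intersections.
Agent 1's best responses — vs P: S (payoff 8); vs Q: S (payoff 6); vs R: R (payoff 8); vs S: P (payoff 0).
Agent 2's best responses — vs P: S (payoff 6); vs Q: Q (payoff 7); vs R: Q (payoff -1); vs S: S (payoff 8).
The only mutual best response is (P, S); neither player gains by switching there.

(P, S)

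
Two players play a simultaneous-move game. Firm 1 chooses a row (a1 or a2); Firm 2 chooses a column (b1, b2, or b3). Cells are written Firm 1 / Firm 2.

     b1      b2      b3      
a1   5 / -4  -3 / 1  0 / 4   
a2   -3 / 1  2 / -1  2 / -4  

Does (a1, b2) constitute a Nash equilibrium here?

No

Holding Firm 2 at b2: Firm 1 gets -3 from a1 but could get 2 by switching to a2. Firm 1 has a profitable deviation.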